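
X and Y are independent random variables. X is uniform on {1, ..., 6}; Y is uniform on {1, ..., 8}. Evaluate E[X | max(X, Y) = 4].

Outcomes with max(X, Y) = 4: (1,4), (2,4), (3,4), (4,1), (4,2), (4,3), (4,4), each with probability 1/48.
E[X | max(X, Y) = 4] = (1 + 2 + 3 + 4 + 4 + 4 + 4) / 7 = 22/7.

22/7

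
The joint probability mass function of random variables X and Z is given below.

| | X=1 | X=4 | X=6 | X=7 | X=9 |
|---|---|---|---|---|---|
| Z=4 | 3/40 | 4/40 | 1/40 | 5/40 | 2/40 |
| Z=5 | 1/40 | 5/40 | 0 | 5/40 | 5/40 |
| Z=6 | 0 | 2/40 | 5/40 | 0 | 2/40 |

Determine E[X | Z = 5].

P(Z = 5) = 2/5.
Σ X·P over the event = 1·(1/40) + 4·(5/40) + 7·(5/40) + 9·(5/40) = 101/40.
E[X | Z = 5] = (101/40) / (2/5) = 101/16.

101/16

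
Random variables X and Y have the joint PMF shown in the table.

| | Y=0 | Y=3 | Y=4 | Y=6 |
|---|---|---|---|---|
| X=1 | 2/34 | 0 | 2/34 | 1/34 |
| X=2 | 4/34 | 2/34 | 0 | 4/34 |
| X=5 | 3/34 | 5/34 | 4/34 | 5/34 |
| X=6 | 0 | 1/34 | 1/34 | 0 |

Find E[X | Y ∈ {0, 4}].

53/16

P(Y ∈ {0, 4}) = 8/17.
Σ X·P over the event = 1·(2/34) + 1·(2/34) + 2·(4/34) + 5·(3/34) + 5·(4/34) + 6·(1/34) = 53/34.
E[X | Y ∈ {0, 4}] = (53/34) / (8/17) = 53/16.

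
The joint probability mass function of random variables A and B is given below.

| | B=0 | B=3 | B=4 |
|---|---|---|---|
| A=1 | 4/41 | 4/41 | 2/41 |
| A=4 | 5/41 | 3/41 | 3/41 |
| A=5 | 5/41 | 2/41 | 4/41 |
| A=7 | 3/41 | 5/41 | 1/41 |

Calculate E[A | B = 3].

P(B = 3) = 14/41.
Σ A·P over the event = 1·(4/41) + 4·(3/41) + 5·(2/41) + 7·(5/41) = 61/41.
E[A | B = 3] = (61/41) / (14/41) = 61/14.

61/14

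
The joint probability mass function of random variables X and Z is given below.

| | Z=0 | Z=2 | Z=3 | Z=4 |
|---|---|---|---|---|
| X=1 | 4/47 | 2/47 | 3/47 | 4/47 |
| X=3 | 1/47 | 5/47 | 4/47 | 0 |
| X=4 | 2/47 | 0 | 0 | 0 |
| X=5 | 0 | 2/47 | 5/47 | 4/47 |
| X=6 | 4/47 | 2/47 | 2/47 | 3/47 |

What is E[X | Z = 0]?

P(Z = 0) = 11/47.
Summing X·P(X=x,Z=y) over the conditioning event gives 39/47.
E[X | Z = 0] = (39/47) / (11/47) = 39/11.

39/11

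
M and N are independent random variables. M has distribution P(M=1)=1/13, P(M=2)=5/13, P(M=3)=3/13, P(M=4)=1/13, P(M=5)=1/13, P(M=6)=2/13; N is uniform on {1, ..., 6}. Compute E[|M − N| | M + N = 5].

7/5

P(M + N = 5) = 5/39.
Summing |M−N|·P(x,y) over outcomes with M + N = 5 gives 7/39.
E[|M − N| | M + N = 5] = (7/39) / (5/39) = 7/5.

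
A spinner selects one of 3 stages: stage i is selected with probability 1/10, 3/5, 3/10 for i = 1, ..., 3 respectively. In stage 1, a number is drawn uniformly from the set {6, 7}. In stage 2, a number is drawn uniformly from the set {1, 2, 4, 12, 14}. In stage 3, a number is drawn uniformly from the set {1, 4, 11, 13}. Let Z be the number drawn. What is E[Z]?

1357/200

E[Z | stage 1] = (6+7)/2 = 13/2.
E[Z | stage 2] = (1+2+4+12+14)/5 = 33/5.
E[Z | stage 3] = (1+4+11+13)/4 = 29/4.
By the law of total expectation,
E[Z] = (1/10)·(13/2) + (3/5)·(33/5) + (3/10)·(29/4) = 1357/200.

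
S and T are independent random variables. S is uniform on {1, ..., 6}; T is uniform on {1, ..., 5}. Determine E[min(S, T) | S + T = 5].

3/2

P(S + T = 5) = 2/15.
Summing min(S,T)·P(x,y) over outcomes with S + T = 5 gives 1/5.
E[min(S, T) | S + T = 5] = (1/5) / (2/15) = 3/2.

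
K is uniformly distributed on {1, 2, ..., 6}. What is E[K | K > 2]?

Given K > 2, K is equally likely to be any of {3, 4, 5, 6}.
E[K | K > 2] = (3 + 4 + 5 + 6) / 4 = 9/2.

9/2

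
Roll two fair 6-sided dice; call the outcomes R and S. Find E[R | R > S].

14/3

P(R > S) = 5/12.
Summing R·P(x,y) over outcomes with R > S gives 35/18.
E[R | R > S] = (35/18) / (5/12) = 14/3.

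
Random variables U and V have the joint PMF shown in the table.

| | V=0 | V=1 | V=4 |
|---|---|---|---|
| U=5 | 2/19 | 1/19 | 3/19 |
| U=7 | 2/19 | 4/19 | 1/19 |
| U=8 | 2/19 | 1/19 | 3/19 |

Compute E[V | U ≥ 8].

13/6

P(U ≥ 8) = 6/19.
Σ V·P over the event = 0·(2/19) + 1·(1/19) + 4·(3/19) = 13/19.
E[V | U ≥ 8] = (13/19) / (6/19) = 13/6.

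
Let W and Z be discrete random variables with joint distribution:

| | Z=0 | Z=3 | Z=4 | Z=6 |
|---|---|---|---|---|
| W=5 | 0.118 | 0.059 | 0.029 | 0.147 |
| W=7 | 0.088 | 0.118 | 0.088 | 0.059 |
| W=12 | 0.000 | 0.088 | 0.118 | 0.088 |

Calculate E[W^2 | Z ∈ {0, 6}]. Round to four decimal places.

P(Z ∈ {0, 6}) = 0.500.
Σ W^2·P over the event = 25·(0.118) + 25·(0.147) + 49·(0.088) + 49·(0.059) + 144·(0.088) = 26.500.
E[W^2 | Z ∈ {0, 6}] = (26.500) / (0.500) = 53.0000.

53.0000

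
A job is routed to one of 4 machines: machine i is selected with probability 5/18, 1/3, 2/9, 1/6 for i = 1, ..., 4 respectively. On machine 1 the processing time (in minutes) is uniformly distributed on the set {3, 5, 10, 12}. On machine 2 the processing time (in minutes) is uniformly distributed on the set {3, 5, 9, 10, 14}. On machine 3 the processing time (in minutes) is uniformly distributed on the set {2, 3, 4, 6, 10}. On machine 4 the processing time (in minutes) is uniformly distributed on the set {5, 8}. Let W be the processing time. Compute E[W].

631/90

E[W | machine 1] = (3+5+10+12)/4 = 15/2.
E[W | machine 2] = (3+5+9+10+14)/5 = 41/5.
E[W | machine 3] = (2+3+4+6+10)/5 = 5.
E[W | machine 4] = (5+8)/2 = 13/2.
E[W] = (5/18)·(15/2) + (1/3)·(41/5) + (2/9)·(5) + (1/6)·(13/2) = 631/90.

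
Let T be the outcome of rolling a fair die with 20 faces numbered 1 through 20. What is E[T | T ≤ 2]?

Given T ≤ 2, T is equally likely to be any of {1, 2}.
E[T | T ≤ 2] = (1 + 2) / 2 = 3/2.

3/2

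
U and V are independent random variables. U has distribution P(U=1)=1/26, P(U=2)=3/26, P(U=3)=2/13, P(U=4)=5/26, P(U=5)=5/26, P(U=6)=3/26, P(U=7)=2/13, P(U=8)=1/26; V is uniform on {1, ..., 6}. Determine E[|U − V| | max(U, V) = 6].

P(max(U, V) = 6) = 3/13.
Summing |U−V|·P(x,y) over outcomes with max(U, V) = 6 gives 89/156.
E[|U − V| | max(U, V) = 6] = (89/156) / (3/13) = 89/36.

89/36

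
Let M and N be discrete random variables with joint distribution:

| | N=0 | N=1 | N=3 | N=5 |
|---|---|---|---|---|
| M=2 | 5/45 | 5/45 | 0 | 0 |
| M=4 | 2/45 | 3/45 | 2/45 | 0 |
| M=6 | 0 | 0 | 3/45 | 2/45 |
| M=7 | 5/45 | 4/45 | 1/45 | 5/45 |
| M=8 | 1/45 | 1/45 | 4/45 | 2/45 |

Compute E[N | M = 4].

9/7

P(M = 4) = 7/45.
Σ N·P over the event = 0·(2/45) + 1·(3/45) + 3·(2/45) = 1/5.
E[N | M = 4] = (1/5) / (7/45) = 9/7.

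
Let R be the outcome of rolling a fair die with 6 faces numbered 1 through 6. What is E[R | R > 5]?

Given R > 5, R is equally likely to be any of {6}.
E[R | R > 5] = (6) / 1 = 6.

6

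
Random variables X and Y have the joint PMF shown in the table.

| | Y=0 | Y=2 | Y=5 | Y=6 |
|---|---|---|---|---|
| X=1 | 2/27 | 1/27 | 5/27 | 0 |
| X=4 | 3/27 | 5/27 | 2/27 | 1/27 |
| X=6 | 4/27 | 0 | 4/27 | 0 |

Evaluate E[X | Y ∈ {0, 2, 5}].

P(Y ∈ {0, 2, 5}) = 26/27.
Summing X·P(X=x,Y=y) over the conditioning event gives 32/9.
E[X | Y ∈ {0, 2, 5}] = (32/9) / (26/27) = 48/13.

48/13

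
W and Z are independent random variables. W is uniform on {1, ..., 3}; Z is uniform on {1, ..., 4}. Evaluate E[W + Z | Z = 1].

Outcomes with Z = 1: (1,1), (2,1), (3,1), each with probability 1/12.
E[W + Z | Z = 1] = (2 + 3 + 4) / 3 = 3.

3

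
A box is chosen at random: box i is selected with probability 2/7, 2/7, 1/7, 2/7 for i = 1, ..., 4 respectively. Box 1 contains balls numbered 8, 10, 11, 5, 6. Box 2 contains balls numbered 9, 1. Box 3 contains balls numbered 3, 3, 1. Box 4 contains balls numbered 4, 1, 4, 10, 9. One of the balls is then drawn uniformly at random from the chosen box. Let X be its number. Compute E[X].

593/105

E[X | box 1] = (8+10+11+5+6)/5 = 8.
E[X | box 2] = (9+1)/2 = 5.
E[X | box 3] = (3+3+1)/3 = 7/3.
E[X | box 4] = (4+1+4+10+9)/5 = 28/5.
By the law of total expectation,
E[X] = (2/7)·(8) + (2/7)·(5) + (1/7)·(7/3) + (2/7)·(28/5) = 593/105.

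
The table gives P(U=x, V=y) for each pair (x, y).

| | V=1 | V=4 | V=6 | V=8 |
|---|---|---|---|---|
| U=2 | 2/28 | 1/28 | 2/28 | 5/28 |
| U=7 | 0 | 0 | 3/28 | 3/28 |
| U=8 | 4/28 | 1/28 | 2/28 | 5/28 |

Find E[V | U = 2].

29/5

P(U = 2) = 5/14.
Σ V·P over the event = 1·(2/28) + 4·(1/28) + 6·(2/28) + 8·(5/28) = 29/14.
E[V | U = 2] = (29/14) / (5/14) = 29/5.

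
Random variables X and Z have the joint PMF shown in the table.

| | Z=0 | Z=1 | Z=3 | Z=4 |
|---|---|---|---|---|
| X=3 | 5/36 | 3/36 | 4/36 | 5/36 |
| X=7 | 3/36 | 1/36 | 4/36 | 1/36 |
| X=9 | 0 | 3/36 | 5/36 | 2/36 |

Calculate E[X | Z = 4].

5

P(Z = 4) = 2/9.
Σ X·P over the event = 3·(5/36) + 7·(1/36) + 9·(2/36) = 10/9.
E[X | Z = 4] = (10/9) / (2/9) = 5.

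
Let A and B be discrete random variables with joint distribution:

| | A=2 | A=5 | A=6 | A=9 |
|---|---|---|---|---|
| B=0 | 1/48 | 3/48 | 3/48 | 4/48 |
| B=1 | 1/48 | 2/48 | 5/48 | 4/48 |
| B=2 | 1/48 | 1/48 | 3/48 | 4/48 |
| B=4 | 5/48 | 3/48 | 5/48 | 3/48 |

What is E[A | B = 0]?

P(B = 0) = 11/48.
Σ A·P over the event = 2·(1/48) + 5·(3/48) + 6·(3/48) + 9·(4/48) = 71/48.
E[A | B = 0] = (71/48) / (11/48) = 71/11.

71/11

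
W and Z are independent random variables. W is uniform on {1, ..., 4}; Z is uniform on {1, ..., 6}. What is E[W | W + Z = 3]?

P(W + Z = 3) = 1/12.
Summing W·P(x,y) over outcomes with W + Z = 3 gives 1/8.
E[W | W + Z = 3] = (1/8) / (1/12) = 3/2.

3/2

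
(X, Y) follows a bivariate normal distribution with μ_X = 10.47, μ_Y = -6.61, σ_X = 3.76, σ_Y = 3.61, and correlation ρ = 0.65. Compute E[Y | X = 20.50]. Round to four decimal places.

For a bivariate normal, E[Y | X=x] = μ_Y + ρ·(σ_Y/σ_X)·(x − μ_X).
E[Y | X=20.50] = -6.61 + (0.65)·(3.61/3.76)·(20.50 − (10.47)) = -6.61 + (0.62407)·(10.03) = -0.3506.

-0.3506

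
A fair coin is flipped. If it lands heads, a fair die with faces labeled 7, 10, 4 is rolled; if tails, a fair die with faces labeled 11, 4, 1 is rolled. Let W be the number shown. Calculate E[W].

E[W | heads] = (7+10+4)/3 = 7.
E[W | tails] = (11+4+1)/3 = 16/3.
By the law of total expectation,
E[W] = (1/2)·(7) + (1/2)·(16/3) = 37/6.

37/6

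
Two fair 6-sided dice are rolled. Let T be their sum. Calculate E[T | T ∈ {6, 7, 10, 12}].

38/5

P(T ∈ {6, 7, 10, 12}) = 5/12.
Σ over the event: 6·5/36 + 7·1/6 + 10·1/12 + 12·1/36 = 19/6.
E[T | T ∈ {6, 7, 10, 12}] = (19/6) / (5/12) = 38/5.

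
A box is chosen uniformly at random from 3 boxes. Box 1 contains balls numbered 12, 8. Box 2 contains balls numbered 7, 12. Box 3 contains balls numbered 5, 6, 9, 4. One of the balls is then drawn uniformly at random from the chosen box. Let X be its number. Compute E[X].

E[X | box 1] = (12+8)/2 = 10.
E[X | box 2] = (7+12)/2 = 19/2.
E[X | box 3] = (5+6+9+4)/4 = 6.
By the law of total expectation,
E[X] = (1/3)·(10) + (1/3)·(19/2) + (1/3)·(6) = 17/2.

17/2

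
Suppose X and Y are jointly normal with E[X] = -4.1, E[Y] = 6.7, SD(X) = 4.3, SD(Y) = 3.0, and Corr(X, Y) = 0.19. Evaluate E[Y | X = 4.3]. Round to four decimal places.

7.8135

E[Y | X=x] = μ_Y + ρ(σ_Y/σ_X)(x − μ_X) for jointly normal variables.
E[Y | X=4.3] = 6.7 + (0.19)·(3.0/4.3)·(4.3 − (-4.1)) = 6.7 + (0.13256)·(8.4) = 7.8135.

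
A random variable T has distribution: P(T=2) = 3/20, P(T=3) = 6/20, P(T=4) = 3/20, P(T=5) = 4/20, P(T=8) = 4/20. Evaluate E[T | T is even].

5

P(T is even) = 1/2.
Σ over the event: 2·3/20 + 4·3/20 + 8·1/5 = 5/2.
E[T | T is even] = (5/2) / (1/2) = 5.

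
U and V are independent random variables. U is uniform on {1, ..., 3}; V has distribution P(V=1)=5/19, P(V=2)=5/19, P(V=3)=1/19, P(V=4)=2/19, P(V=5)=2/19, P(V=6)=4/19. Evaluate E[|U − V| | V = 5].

P(V = 5) = 2/19.
Summing |U−V|·P(x,y) over outcomes with V = 5 gives 6/19.
E[|U − V| | V = 5] = (6/19) / (2/19) = 3.

3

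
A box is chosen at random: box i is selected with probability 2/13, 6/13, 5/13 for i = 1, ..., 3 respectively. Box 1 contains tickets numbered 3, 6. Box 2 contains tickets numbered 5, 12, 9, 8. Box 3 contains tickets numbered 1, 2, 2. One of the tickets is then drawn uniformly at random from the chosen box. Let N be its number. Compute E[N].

205/39

E[N | box 1] = (3+6)/2 = 9/2.
E[N | box 2] = (5+12+9+8)/4 = 17/2.
E[N | box 3] = (1+2+2)/3 = 5/3.
E[N] = (2/13)·(9/2) + (6/13)·(17/2) + (5/13)·(5/3) = 205/39.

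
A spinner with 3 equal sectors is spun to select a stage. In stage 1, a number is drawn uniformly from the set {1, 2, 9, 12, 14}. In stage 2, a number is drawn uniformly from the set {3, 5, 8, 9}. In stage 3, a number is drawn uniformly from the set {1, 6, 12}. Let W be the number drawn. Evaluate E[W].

1211/180

E[W | stage 1] = (1+2+9+12+14)/5 = 38/5.
E[W | stage 2] = (3+5+8+9)/4 = 25/4.
E[W | stage 3] = (1+6+12)/3 = 19/3.
E[W] = (1/3)·(38/5) + (1/3)·(25/4) + (1/3)·(19/3) = 1211/180.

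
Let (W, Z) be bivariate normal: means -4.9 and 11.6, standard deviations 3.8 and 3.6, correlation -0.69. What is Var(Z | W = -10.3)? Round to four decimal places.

6.7897

The conditional variance in a bivariate normal is σ_Z²(1 − ρ²), independent of x.
Var(Z | W=-10.3) = (3.6)²·(1 − (-0.69)²) = 12.96·0.5239 = 6.7897.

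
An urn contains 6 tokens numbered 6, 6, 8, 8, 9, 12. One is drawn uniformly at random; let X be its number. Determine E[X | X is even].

P(X is even) = 5/6.
Σ over the event: 6·1/3 + 8·1/3 + 12·1/6 = 20/3.
E[X | X is even] = (20/3) / (5/6) = 8.

8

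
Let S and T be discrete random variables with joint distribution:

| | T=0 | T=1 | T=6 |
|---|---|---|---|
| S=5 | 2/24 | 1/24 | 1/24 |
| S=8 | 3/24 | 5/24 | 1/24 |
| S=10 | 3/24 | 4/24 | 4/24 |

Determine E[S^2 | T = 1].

P(T = 1) = 5/12.
Summing S^2·P(S=x,T=y) over the conditioning event gives 745/24.
E[S^2 | T = 1] = (745/24) / (5/12) = 149/2.

149/2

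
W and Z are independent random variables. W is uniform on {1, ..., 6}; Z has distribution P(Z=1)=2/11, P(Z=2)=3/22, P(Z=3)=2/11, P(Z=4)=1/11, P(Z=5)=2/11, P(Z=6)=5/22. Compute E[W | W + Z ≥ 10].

P(W + Z ≥ 10) = 25/132.
Summing W·P(x,y) over outcomes with W + Z ≥ 10 gives 131/132.
E[W | W + Z ≥ 10] = (131/132) / (25/132) = 131/25.

131/25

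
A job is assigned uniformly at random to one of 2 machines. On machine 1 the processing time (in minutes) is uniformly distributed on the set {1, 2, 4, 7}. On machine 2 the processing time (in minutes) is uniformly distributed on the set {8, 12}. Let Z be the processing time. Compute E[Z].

27/4

E[Z | machine 1] = (1+2+4+7)/4 = 7/2.
E[Z | machine 2] = (8+12)/2 = 10.
By the law of total expectation,
E[Z] = (1/2)·(7/2) + (1/2)·(10) = 27/4.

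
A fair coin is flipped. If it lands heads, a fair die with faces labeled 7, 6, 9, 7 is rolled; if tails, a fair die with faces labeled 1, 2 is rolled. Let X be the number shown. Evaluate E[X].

35/8

E[X | heads] = (7+6+9+7)/4 = 29/4.
E[X | tails] = (1+2)/2 = 3/2.
E[X] = (1/2)·(29/4) + (1/2)·(3/2) = 35/8.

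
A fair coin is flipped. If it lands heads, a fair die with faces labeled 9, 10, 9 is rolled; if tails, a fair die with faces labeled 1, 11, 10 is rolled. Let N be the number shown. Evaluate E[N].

25/3

E[N | heads] = (9+10+9)/3 = 28/3.
E[N | tails] = (1+11+10)/3 = 22/3.
By the law of total expectation,
E[N] = (1/2)·(28/3) + (1/2)·(22/3) = 25/3.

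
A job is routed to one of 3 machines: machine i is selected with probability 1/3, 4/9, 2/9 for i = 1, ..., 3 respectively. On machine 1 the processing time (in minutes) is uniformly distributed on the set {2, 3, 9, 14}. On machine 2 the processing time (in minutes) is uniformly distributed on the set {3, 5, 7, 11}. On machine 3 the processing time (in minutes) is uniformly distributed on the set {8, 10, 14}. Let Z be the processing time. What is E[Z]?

205/27

E[Z | machine 1] = (2+3+9+14)/4 = 7.
E[Z | machine 2] = (3+5+7+11)/4 = 13/2.
E[Z | machine 3] = (8+10+14)/3 = 32/3.
By the law of total expectation,
E[Z] = (1/3)·(7) + (4/9)·(13/2) + (2/9)·(32/3) = 205/27.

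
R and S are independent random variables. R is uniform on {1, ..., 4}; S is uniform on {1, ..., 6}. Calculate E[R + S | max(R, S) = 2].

10/3

Outcomes with max(R, S) = 2: (1,2), (2,1), (2,2), each with probability 1/24.
E[R + S | max(R, S) = 2] = (3 + 3 + 4) / 3 = 10/3.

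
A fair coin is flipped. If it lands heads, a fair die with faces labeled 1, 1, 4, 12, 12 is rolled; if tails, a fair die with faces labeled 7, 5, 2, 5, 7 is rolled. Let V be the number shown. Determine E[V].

E[V | heads] = (1+1+4+12+12)/5 = 6.
E[V | tails] = (7+5+2+5+7)/5 = 26/5.
E[V] = (1/2)·(6) + (1/2)·(26/5) = 28/5.

28/5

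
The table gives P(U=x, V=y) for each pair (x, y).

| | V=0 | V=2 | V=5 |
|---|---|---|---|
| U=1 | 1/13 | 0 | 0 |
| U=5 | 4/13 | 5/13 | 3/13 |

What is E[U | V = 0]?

21/5

P(V = 0) = 5/13.
Summing U·P(U=x,V=y) over the conditioning event gives 21/13.
E[U | V = 0] = (21/13) / (5/13) = 21/5.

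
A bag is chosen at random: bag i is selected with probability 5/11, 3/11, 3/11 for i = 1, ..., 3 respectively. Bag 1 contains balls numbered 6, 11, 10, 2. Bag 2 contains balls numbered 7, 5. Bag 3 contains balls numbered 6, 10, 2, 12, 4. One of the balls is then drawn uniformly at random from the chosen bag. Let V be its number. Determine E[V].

1493/220

E[V | bag 1] = (6+11+10+2)/4 = 29/4.
E[V | bag 2] = (7+5)/2 = 6.
E[V | bag 3] = (6+10+2+12+4)/5 = 34/5.
By the law of total expectation,
E[V] = (5/11)·(29/4) + (3/11)·(6) + (3/11)·(34/5) = 1493/220.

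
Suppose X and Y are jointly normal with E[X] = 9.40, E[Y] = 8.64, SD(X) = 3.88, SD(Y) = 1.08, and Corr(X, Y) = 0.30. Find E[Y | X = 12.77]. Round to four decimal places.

8.9214

For a bivariate normal, E[Y | X=x] = μ_Y + ρ·(σ_Y/σ_X)·(x − μ_X).
E[Y | X=12.77] = 8.64 + (0.30)·(1.08/3.88)·(12.77 − (9.40)) = 8.64 + (0.083505)·(3.37) = 8.9214.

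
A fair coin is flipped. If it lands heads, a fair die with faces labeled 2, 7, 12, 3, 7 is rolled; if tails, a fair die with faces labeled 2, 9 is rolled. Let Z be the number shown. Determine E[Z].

E[Z | heads] = (2+7+12+3+7)/5 = 31/5.
E[Z | tails] = (2+9)/2 = 11/2.
E[Z] = (1/2)·(31/5) + (1/2)·(11/2) = 117/20.

117/20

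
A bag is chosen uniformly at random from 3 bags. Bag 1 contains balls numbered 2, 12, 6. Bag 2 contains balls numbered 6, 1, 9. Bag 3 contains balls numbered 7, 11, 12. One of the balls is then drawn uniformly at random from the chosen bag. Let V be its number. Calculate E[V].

22/3

E[V | bag 1] = (2+12+6)/3 = 20/3.
E[V | bag 2] = (6+1+9)/3 = 16/3.
E[V | bag 3] = (7+11+12)/3 = 10.
E[V] = (1/3)·(20/3) + (1/3)·(16/3) + (1/3)·(10) = 22/3.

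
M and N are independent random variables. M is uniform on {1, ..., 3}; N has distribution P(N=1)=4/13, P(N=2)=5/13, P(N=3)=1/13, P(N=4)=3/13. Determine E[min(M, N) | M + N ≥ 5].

33/16

P(M + N ≥ 5) = 16/39.
Summing min(M,N)·P(x,y) over outcomes with M + N ≥ 5 gives 11/13.
E[min(M, N) | M + N ≥ 5] = (11/13) / (16/39) = 33/16.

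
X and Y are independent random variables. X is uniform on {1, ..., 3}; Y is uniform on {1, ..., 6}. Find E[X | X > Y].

8/3

P(X > Y) = 1/6.
Summing X·P(x,y) over outcomes with X > Y gives 4/9.
E[X | X > Y] = (4/9) / (1/6) = 8/3.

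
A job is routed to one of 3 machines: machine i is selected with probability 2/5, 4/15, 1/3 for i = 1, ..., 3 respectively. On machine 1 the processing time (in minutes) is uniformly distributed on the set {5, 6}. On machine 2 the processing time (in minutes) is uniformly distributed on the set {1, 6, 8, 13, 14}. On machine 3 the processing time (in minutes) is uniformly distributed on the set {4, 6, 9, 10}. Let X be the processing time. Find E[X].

E[X | machine 1] = (5+6)/2 = 11/2.
E[X | machine 2] = (1+6+8+13+14)/5 = 42/5.
E[X | machine 3] = (4+6+9+10)/4 = 29/4.
By the law of total expectation,
E[X] = (2/5)·(11/2) + (4/15)·(42/5) + (1/3)·(29/4) = 2057/300.

2057/300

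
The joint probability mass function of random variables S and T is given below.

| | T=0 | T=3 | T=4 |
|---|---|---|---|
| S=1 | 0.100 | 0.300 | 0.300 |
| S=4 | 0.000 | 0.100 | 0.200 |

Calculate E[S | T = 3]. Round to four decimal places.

P(T = 3) = 0.400.
Σ S·P over the event = 1·(0.300) + 4·(0.100) = 0.700.
E[S | T = 3] = (0.700) / (0.400) = 1.7500.

1.7500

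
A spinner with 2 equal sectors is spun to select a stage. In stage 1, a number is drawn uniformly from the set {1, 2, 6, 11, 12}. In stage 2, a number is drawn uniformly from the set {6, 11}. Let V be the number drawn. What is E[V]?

E[V | stage 1] = (1+2+6+11+12)/5 = 32/5.
E[V | stage 2] = (6+11)/2 = 17/2.
By the law of total expectation,
E[V] = (1/2)·(32/5) + (1/2)·(17/2) = 149/20.

149/20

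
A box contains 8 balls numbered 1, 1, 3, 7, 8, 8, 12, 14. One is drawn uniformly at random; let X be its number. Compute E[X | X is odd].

P(X is odd) = 1/2.
Σ over the event: 1·1/4 + 3·1/8 + 7·1/8 = 3/2.
E[X | X is odd] = (3/2) / (1/2) = 3.

3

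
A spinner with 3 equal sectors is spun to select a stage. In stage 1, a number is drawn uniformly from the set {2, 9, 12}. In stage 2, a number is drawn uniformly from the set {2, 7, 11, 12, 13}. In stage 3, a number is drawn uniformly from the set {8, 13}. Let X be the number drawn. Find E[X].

E[X | stage 1] = (2+9+12)/3 = 23/3.
E[X | stage 2] = (2+7+11+12+13)/5 = 9.
E[X | stage 3] = (8+13)/2 = 21/2.
E[X] = (1/3)·(23/3) + (1/3)·(9) + (1/3)·(21/2) = 163/18.

163/18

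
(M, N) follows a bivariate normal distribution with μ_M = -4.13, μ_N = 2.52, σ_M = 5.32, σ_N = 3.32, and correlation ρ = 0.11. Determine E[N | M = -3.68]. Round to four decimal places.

E[N | M=x] = μ_N + ρ(σ_N/σ_M)(x − μ_M) for jointly normal variables.
E[N | M=-3.68] = 2.52 + (0.11)·(3.32/5.32)·(-3.68 − (-4.13)) = 2.52 + (0.068647)·(0.45) = 2.5509.

2.5509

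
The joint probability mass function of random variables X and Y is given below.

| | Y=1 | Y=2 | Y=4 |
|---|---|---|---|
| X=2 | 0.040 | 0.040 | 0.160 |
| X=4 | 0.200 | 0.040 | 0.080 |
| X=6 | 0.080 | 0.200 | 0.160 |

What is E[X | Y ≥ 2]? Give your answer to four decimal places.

4.4706

P(Y ≥ 2) = 0.680.
Summing X·P(X=x,Y=y) over the conditioning event gives 3.040.
E[X | Y ≥ 2] = (3.040) / (0.680) = 4.4706.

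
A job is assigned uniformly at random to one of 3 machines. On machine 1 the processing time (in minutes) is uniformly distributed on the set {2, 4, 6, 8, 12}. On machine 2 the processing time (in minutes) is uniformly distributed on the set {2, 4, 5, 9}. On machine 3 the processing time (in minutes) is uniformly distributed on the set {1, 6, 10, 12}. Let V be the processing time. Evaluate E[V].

373/60

E[V | machine 1] = (2+4+6+8+12)/5 = 32/5.
E[V | machine 2] = (2+4+5+9)/4 = 5.
E[V | machine 3] = (1+6+10+12)/4 = 29/4.
E[V] = (1/3)·(32/5) + (1/3)·(5) + (1/3)·(29/4) = 373/60.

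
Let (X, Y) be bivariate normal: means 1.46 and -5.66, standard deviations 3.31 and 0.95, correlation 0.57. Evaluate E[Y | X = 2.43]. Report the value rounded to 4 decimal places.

The regression of Y on X has slope ρ·σ_Y/σ_X and passes through (μ_X, μ_Y).
E[Y | X=2.43] = -5.66 + (0.57)·(0.95/3.31)·(2.43 − (1.46)) = -5.66 + (0.1636)·(0.97) = -5.5013.

-5.5013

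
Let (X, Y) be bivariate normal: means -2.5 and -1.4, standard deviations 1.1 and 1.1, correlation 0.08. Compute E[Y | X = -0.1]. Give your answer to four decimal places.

The regression of Y on X has slope ρ·σ_Y/σ_X and passes through (μ_X, μ_Y).
E[Y | X=-0.1] = -1.4 + (0.08)·(1.1/1.1)·(-0.1 − (-2.5)) = -1.4 + (0.08)·(2.4) = -1.2080.

-1.2080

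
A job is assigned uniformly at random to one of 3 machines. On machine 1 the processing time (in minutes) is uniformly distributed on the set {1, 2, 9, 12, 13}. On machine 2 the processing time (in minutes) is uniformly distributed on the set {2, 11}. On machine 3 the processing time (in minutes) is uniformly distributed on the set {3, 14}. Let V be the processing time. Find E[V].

112/15

E[V | machine 1] = (1+2+9+12+13)/5 = 37/5.
E[V | machine 2] = (2+11)/2 = 13/2.
E[V | machine 3] = (3+14)/2 = 17/2.
By the law of total expectation,
E[V] = (1/3)·(37/5) + (1/3)·(13/2) + (1/3)·(17/2) = 112/15.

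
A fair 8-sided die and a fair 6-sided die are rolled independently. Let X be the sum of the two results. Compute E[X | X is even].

P(X is even) = 1/2.
Σ over the event: 2·1/48 + 4·1/16 + 6·5/48 + 8·1/8 + 10·5/48 + 12·1/16 + 14·1/48 = 4.
E[X | X is even] = (4) / (1/2) = 8.

8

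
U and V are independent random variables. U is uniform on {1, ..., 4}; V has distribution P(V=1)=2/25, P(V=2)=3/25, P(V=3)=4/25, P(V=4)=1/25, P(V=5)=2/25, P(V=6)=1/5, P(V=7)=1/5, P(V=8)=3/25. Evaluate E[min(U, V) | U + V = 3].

P(U + V = 3) = 1/20.
Summing min(U,V)·P(x,y) over outcomes with U + V = 3 gives 1/20.
E[min(U, V) | U + V = 3] = (1/20) / (1/20) = 1.

1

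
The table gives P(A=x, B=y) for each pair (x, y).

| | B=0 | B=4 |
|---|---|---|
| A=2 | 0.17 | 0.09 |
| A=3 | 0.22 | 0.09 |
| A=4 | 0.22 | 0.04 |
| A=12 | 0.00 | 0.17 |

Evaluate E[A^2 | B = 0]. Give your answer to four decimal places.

P(B = 0) = 0.61.
Σ A^2·P over the event = 4·(0.17) + 9·(0.22) + 16·(0.22) = 6.18.
E[A^2 | B = 0] = (6.18) / (0.61) = 10.1311.

10.1311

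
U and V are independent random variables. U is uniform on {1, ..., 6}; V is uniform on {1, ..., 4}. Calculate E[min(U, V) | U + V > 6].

Outcomes with U + V > 6: (3,4), (4,3), (4,4), (5,2), (5,3), (5,4), (6,1), (6,2), (6,3), (6,4), each with probability 1/24.
E[min(U, V) | U + V > 6] = (3 + 3 + 4 + 2 + 3 + 4 + 1 + 2 + 3 + 4) / 10 = 29/10.

29/10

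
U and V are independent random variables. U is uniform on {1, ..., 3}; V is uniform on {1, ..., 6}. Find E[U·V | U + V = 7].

28/3

P(U + V = 7) = 1/6.
Summing UV·P(x,y) over outcomes with U + V = 7 gives 14/9.
E[U·V | U + V = 7] = (14/9) / (1/6) = 28/3.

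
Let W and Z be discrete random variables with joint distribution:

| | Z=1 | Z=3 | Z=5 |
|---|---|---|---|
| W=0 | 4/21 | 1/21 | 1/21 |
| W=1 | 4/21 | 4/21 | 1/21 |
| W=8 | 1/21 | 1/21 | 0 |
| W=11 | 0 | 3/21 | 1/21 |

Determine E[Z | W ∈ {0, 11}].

P(W ∈ {0, 11}) = 10/21.
Summing Z·P(W=x,Z=y) over the conditioning event gives 26/21.
E[Z | W ∈ {0, 11}] = (26/21) / (10/21) = 13/5.

13/5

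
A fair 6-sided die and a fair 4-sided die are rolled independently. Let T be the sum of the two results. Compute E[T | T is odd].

6

P(T is odd) = 1/2.
Σ over the event: 3·1/12 + 5·1/6 + 7·1/6 + 9·1/12 = 3.
E[T | T is odd] = (3) / (1/2) = 6.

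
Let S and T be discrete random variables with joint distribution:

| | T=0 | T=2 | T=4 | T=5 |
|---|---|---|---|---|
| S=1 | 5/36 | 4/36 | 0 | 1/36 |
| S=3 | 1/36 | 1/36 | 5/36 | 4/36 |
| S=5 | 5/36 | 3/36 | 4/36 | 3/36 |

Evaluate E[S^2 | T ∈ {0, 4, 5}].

P(T ∈ {0, 4, 5}) = 7/9.
Summing S^2·P(S=x,T=y) over the conditioning event gives 11.
E[S^2 | T ∈ {0, 4, 5}] = (11) / (7/9) = 99/7.

99/7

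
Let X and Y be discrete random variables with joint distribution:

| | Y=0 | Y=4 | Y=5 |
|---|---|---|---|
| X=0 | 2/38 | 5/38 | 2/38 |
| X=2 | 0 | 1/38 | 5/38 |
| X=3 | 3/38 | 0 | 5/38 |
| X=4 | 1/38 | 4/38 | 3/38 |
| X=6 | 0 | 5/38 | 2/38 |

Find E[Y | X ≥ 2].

P(X ≥ 2) = 29/38.
Summing Y·P(X=x,Y=y) over the conditioning event gives 115/38.
E[Y | X ≥ 2] = (115/38) / (29/38) = 115/29.

115/29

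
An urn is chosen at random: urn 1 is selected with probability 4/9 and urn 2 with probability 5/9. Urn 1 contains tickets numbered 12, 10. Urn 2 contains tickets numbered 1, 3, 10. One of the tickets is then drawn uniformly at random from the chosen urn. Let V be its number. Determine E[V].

E[V | urn 1] = (12+10)/2 = 11.
E[V | urn 2] = (1+3+10)/3 = 14/3.
By the law of total expectation,
E[V] = (4/9)·(11) + (5/9)·(14/3) = 202/27.

202/27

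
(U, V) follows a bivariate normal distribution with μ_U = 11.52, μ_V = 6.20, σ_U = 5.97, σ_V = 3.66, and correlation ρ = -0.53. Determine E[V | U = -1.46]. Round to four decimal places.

The regression of V on U has slope ρ·σ_V/σ_U and passes through (μ_U, μ_V).
E[V | U=-1.46] = 6.20 + (-0.53)·(3.66/5.97)·(-1.46 − (11.52)) = 6.20 + (-0.32492)·(-12.98) = 10.4175.

10.4175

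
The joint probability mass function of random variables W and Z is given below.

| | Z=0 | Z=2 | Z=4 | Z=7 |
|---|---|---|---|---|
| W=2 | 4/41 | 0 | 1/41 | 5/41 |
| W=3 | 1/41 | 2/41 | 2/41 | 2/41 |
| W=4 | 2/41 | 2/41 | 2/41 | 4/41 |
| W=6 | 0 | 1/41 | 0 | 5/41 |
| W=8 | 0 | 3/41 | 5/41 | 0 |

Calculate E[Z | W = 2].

P(W = 2) = 10/41.
Σ Z·P over the event = 0·(4/41) + 4·(1/41) + 7·(5/41) = 39/41.
E[Z | W = 2] = (39/41) / (10/41) = 39/10.

39/10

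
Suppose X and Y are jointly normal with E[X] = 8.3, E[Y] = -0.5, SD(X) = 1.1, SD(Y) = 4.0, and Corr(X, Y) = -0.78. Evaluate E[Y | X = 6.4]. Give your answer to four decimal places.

4.8891

For a bivariate normal, E[Y | X=x] = μ_Y + ρ·(σ_Y/σ_X)·(x − μ_X).
E[Y | X=6.4] = -0.5 + (-0.78)·(4.0/1.1)·(6.4 − (8.3)) = -0.5 + (-2.83636)·(-1.9) = 4.8891.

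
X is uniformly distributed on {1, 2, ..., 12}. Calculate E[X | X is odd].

6

Given X is odd, X is equally likely to be any of {1, 3, 5, 7, 9, 11}.
E[X | X is odd] = (1 + 3 + 5 + 7 + 9 + 11) / 6 = 6.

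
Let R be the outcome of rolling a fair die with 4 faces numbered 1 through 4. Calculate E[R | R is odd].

Given R is odd, R is equally likely to be any of {1, 3}.
E[R | R is odd] = (1 + 3) / 2 = 2.

2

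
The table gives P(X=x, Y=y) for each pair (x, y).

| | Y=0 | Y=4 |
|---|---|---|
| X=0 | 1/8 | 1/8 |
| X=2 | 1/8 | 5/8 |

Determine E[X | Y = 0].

1

P(Y = 0) = 1/4.
Σ X·P over the event = 0·(1/8) + 2·(1/8) = 1/4.
E[X | Y = 0] = (1/4) / (1/4) = 1.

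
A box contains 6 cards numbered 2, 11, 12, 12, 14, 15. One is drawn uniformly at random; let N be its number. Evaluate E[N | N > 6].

P(N > 6) = 5/6.
Σ over the event: 11·1/6 + 12·1/3 + 14·1/6 + 15·1/6 = 32/3.
E[N | N > 6] = (32/3) / (5/6) = 64/5.

64/5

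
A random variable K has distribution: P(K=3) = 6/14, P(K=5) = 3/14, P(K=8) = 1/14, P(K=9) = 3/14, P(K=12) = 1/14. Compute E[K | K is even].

10

P(K is even) = 1/7.
Σ over the event: 8·1/14 + 12·1/14 = 10/7.
E[K | K is even] = (10/7) / (1/7) = 10.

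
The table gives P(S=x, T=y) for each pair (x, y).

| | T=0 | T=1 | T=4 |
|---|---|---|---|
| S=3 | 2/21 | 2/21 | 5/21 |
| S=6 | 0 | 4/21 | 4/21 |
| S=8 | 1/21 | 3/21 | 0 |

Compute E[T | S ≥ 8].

P(S ≥ 8) = 4/21.
Σ T·P over the event = 0·(1/21) + 1·(3/21) = 1/7.
E[T | S ≥ 8] = (1/7) / (4/21) = 3/4.

3/4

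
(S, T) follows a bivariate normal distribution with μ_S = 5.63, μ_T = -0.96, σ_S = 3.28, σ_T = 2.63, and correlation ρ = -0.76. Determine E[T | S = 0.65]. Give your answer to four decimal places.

2.0748

For a bivariate normal, E[T | S=x] = μ_T + ρ·(σ_T/σ_S)·(x − μ_S).
E[T | S=0.65] = -0.96 + (-0.76)·(2.63/3.28)·(0.65 − (5.63)) = -0.96 + (-0.60939)·(-4.98) = 2.0748.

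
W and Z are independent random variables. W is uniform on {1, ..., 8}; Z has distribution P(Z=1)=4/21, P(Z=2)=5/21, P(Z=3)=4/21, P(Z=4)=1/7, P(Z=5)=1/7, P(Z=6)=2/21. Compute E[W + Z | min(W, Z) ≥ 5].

119/10

P(min(W, Z) ≥ 5) = 5/42.
Summing (W+Z)·P(x,y) over outcomes with min(W, Z) ≥ 5 gives 17/12.
E[W + Z | min(W, Z) ≥ 5] = (17/12) / (5/42) = 119/10.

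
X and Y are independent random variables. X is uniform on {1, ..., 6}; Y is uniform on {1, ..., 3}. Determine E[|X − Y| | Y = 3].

P(Y = 3) = 1/3.
Summing |X−Y|·P(x,y) over outcomes with Y = 3 gives 1/2.
E[|X − Y| | Y = 3] = (1/2) / (1/3) = 3/2.

3/2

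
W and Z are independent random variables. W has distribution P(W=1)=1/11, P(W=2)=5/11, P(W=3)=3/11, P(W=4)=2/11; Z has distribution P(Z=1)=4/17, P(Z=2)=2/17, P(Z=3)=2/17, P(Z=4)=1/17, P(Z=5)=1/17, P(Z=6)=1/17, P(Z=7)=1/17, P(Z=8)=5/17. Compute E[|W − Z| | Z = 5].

P(Z = 5) = 1/17.
Summing |W−Z|·P(x,y) over outcomes with Z = 5 gives 27/187.
E[|W − Z| | Z = 5] = (27/187) / (1/17) = 27/11.

27/11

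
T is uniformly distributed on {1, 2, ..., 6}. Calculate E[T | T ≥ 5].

Given T ≥ 5, T is equally likely to be any of {5, 6}.
E[T | T ≥ 5] = (5 + 6) / 2 = 11/2.

11/2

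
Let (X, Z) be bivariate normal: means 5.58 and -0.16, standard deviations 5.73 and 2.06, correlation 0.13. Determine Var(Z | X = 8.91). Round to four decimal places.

Var(Z | X=x) = (1 − ρ²)·σ_Z².
Var(Z | X=8.91) = (2.06)²·(1 − (0.13)²) = 4.2436·0.9831 = 4.1719.

4.1719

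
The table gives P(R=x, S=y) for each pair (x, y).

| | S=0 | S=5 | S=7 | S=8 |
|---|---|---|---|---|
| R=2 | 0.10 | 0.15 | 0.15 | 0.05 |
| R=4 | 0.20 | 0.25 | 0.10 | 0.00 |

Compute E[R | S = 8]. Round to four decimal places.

2.0000

P(S = 8) = 0.05.
Σ R·P over the event = 2·(0.05) = 0.10.
E[R | S = 8] = (0.10) / (0.05) = 2.0000.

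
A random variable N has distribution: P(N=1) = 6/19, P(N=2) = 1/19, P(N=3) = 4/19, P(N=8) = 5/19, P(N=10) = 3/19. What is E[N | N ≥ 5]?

P(N ≥ 5) = 8/19.
Σ over the event: 8·5/19 + 10·3/19 = 70/19.
E[N | N ≥ 5] = (70/19) / (8/19) = 35/4.

35/4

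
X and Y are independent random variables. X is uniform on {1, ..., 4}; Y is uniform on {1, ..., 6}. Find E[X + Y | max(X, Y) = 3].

24/5

Outcomes with max(X, Y) = 3: (1,3), (2,3), (3,1), (3,2), (3,3), each with probability 1/24.
E[X + Y | max(X, Y) = 3] = (4 + 5 + 4 + 5 + 6) / 5 = 24/5.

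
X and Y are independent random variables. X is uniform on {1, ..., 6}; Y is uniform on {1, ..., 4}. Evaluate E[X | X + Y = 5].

5/2

P(X + Y = 5) = 1/6.
Summing X·P(x,y) over outcomes with X + Y = 5 gives 5/12.
E[X | X + Y = 5] = (5/12) / (1/6) = 5/2.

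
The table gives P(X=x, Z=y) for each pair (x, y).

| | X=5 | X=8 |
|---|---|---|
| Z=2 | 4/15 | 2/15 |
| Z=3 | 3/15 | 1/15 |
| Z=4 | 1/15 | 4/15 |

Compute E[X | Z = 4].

37/5

P(Z = 4) = 1/3.
Σ X·P over the event = 5·(1/15) + 8·(4/15) = 37/15.
E[X | Z = 4] = (37/15) / (1/3) = 37/5.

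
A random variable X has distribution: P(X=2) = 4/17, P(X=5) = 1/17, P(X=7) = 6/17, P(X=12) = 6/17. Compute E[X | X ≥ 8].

P(X ≥ 8) = 6/17.
Σ over the event: 12·6/17 = 72/17.
E[X | X ≥ 8] = (72/17) / (6/17) = 12.

12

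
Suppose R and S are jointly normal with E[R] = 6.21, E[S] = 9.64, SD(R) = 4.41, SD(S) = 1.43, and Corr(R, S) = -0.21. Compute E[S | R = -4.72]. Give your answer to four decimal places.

10.3843

E[S | R=x] = μ_S + ρ(σ_S/σ_R)(x − μ_R) for jointly normal variables.
E[S | R=-4.72] = 9.64 + (-0.21)·(1.43/4.41)·(-4.72 − (6.21)) = 9.64 + (-0.068095)·(-10.93) = 10.3843.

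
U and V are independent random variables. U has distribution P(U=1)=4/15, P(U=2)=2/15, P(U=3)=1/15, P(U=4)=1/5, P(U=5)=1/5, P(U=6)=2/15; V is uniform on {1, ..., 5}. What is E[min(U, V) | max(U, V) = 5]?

P(max(U, V) = 5) = 1/3.
Summing min(U,V)·P(x,y) over outcomes with max(U, V) = 5 gives 68/75.
E[min(U, V) | max(U, V) = 5] = (68/75) / (1/3) = 68/25.

68/25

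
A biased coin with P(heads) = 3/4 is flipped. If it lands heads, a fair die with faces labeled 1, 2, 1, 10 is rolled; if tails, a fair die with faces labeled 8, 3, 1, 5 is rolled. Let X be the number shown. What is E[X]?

E[X | heads] = (1+2+1+10)/4 = 7/2.
E[X | tails] = (8+3+1+5)/4 = 17/4.
By the law of total expectation,
E[X] = (3/4)·(7/2) + (1/4)·(17/4) = 59/16.

59/16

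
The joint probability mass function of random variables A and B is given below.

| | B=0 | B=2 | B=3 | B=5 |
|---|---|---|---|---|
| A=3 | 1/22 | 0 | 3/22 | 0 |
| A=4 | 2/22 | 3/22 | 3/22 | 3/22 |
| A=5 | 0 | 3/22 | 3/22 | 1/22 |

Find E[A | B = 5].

17/4

P(B = 5) = 2/11.
Σ A·P over the event = 4·(3/22) + 5·(1/22) = 17/22.
E[A | B = 5] = (17/22) / (2/11) = 17/4.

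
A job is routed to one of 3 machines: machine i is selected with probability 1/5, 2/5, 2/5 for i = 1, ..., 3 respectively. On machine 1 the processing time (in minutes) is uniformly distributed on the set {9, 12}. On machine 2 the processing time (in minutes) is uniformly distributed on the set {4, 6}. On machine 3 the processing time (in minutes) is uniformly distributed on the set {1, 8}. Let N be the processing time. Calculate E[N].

E[N | machine 1] = (9+12)/2 = 21/2.
E[N | machine 2] = (4+6)/2 = 5.
E[N | machine 3] = (1+8)/2 = 9/2.
By the law of total expectation,
E[N] = (1/5)·(21/2) + (2/5)·(5) + (2/5)·(9/2) = 59/10.

59/10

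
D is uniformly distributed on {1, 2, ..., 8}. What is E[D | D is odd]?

4

Given D is odd, D is equally likely to be any of {1, 3, 5, 7}.
E[D | D is odd] = (1 + 3 + 5 + 7) / 4 = 4.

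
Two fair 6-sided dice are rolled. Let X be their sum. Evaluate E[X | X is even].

P(X is even) = 1/2.
Σ over the event: 2·1/36 + 4·1/12 + 6·5/36 + 8·5/36 + 10·1/12 + 12·1/36 = 7/2.
E[X | X is even] = (7/2) / (1/2) = 7.

7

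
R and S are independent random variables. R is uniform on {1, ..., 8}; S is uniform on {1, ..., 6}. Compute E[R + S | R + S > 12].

40/3

Outcomes with R + S > 12: (7,6), (8,5), (8,6), each with probability 1/48.
E[R + S | R + S > 12] = (13 + 13 + 14) / 3 = 40/3.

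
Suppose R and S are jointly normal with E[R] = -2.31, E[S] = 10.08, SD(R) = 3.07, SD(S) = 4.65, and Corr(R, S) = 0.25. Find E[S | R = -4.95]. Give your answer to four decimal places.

E[S | R=x] = μ_S + ρ(σ_S/σ_R)(x − μ_R) for jointly normal variables.
E[S | R=-4.95] = 10.08 + (0.25)·(4.65/3.07)·(-4.95 − (-2.31)) = 10.08 + (0.37866)·(-2.64) = 9.0803.

9.0803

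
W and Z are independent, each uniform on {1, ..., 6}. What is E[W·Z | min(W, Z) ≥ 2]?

P(min(W, Z) ≥ 2) = 25/36.
Summing WZ·P(x,y) over outcomes with min(W, Z) ≥ 2 gives 100/9.
E[W·Z | min(W, Z) ≥ 2] = (100/9) / (25/36) = 16.

16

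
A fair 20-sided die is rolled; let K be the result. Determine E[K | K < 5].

5/2

Given K < 5, K is equally likely to be any of {1, 2, 3, 4}.
E[K | K < 5] = (1 + 2 + 3 + 4) / 4 = 5/2.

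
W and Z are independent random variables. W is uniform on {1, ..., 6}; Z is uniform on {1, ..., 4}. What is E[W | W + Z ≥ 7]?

P(W + Z ≥ 7) = 5/12.
Summing W·P(x,y) over outcomes with W + Z ≥ 7 gives 25/12.
E[W | W + Z ≥ 7] = (25/12) / (5/12) = 5.

5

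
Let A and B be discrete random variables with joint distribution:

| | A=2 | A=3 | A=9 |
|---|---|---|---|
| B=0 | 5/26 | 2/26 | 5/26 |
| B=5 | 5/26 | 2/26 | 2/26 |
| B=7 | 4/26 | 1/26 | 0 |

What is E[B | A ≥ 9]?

10/7

P(A ≥ 9) = 7/26.
Σ B·P over the event = 0·(5/26) + 5·(2/26) = 5/13.
E[B | A ≥ 9] = (5/13) / (7/26) = 10/7.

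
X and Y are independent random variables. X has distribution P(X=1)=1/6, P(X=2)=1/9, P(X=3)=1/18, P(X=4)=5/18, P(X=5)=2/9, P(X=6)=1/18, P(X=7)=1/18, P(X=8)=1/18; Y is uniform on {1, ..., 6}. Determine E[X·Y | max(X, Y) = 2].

18/7

P(max(X, Y) = 2) = 7/108.
Summing XY·P(x,y) over outcomes with max(X, Y) = 2 gives 1/6.
E[X·Y | max(X, Y) = 2] = (1/6) / (7/108) = 18/7.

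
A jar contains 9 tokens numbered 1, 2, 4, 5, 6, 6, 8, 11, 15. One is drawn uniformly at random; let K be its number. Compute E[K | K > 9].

13

P(K > 9) = 2/9.
Σ over the event: 11·1/9 + 15·1/9 = 26/9.
E[K | K > 9] = (26/9) / (2/9) = 13.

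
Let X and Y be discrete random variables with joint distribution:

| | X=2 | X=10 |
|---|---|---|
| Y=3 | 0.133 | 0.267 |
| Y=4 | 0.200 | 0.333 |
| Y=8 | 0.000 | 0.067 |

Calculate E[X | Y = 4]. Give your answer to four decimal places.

6.9981

P(Y = 4) = 0.533.
Σ X·P over the event = 2·(0.200) + 10·(0.333) = 3.730.
E[X | Y = 4] = (3.730) / (0.533) = 6.9981.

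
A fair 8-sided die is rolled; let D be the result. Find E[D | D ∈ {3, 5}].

P(D ∈ {3, 5}) = 1/4.
Σ over the event: 3·1/8 + 5·1/8 = 1.
E[D | D ∈ {3, 5}] = (1) / (1/4) = 4.

4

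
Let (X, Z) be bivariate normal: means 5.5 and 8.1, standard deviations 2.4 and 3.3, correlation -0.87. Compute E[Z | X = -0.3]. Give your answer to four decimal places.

The regression of Z on X has slope ρ·σ_Z/σ_X and passes through (μ_X, μ_Z).
E[Z | X=-0.3] = 8.1 + (-0.87)·(3.3/2.4)·(-0.3 − (5.5)) = 8.1 + (-1.19625)·(-5.8) = 15.0383.

15.0383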